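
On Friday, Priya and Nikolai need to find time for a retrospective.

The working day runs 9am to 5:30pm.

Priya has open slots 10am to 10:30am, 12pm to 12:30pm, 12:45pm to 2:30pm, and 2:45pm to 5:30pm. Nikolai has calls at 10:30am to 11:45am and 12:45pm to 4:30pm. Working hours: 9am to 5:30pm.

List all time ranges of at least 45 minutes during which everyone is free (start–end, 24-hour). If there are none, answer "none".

16:30–17:30

Nikolai free within 09:00–17:30: 09:00–10:30, 11:45–12:45, 16:30–17:30.
Priya ∩ Nikolai: 10:00–10:30, 12:00–12:30, 16:30–17:30.
Windows ≥ 45 min: 16:30–17:30.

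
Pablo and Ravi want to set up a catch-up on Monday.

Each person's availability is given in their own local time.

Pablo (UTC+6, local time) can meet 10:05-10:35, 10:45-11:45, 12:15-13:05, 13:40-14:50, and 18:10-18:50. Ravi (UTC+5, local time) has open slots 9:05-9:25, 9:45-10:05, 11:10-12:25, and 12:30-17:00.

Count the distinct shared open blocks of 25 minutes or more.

2

Pablo → UTC: 04:05–04:35, 04:45–05:45, 06:15–07:05, 07:40–08:50, 12:10–12:50.
Ravi → UTC: 04:05–04:25, 04:45–05:05, 06:10–07:25, 07:30–12:00.
Pablo ∩ Ravi: 04:05–04:25, 04:45–05:05, 06:15–07:05, 07:40–08:50.
Windows ≥ 25 min: 06:15–07:05, 07:40–08:50.
That's 2 windows.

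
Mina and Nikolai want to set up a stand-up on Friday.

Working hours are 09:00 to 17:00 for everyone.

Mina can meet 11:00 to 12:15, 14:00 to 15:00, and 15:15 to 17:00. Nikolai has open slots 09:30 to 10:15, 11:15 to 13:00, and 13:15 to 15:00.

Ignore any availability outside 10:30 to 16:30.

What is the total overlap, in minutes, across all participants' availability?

Mina ∩ Nikolai: 11:15–12:15, 14:00–15:00.
Restricted to 10:30–16:30: 11:15–12:15, 14:00–15:00.
Total common minutes: 60 + 60 = 120.

120 minutes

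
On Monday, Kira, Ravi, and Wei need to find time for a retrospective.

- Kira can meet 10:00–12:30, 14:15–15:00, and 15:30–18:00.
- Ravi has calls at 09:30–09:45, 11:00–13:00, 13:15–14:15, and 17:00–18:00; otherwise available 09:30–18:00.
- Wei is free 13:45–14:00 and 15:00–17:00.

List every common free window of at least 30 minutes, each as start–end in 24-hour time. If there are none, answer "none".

15:30–17:00

Ravi free within 09:30–18:00: 09:45–11:00, 13:00–13:15, 14:15–17:00.
Kira ∩ Ravi: 10:00–11:00, 14:15–15:00, 15:30–17:00.
Kira ∩ Ravi ∩ Wei: 15:30–17:00.
Windows ≥ 30 min: 15:30–17:00.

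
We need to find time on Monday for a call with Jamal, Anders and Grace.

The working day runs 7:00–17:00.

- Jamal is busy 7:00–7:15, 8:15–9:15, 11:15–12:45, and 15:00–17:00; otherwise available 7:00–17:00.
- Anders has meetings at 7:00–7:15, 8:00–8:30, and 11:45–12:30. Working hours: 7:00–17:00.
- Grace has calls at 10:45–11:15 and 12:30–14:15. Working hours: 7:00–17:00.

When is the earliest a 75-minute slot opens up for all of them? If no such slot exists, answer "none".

09:15

Jamal free within 07:00–17:00: 07:15–08:15, 09:15–11:15, 12:45–15:00.
Anders free within 07:00–17:00: 07:15–08:00, 08:30–11:45, 12:30–17:00.
Grace free within 07:00–17:00: 07:00–10:45, 11:15–12:30, 14:15–17:00.
Jamal ∩ Anders: 07:15–08:00, 09:15–11:15, 12:45–15:00.
Jamal ∩ Anders ∩ Grace: 07:15–08:00, 09:15–10:45, 14:15–15:00.
Windows ≥ 75 min: 09:15–10:45.
Earliest such window starts at 09:15.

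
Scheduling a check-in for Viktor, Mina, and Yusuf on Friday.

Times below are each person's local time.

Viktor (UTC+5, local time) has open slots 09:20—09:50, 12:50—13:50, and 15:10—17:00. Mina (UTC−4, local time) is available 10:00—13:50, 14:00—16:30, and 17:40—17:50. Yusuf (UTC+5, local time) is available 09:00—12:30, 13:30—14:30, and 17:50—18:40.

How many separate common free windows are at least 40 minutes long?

Viktor → UTC: 04:20–04:50, 07:50–08:50, 10:10–12:00.
Mina → UTC: 14:00–17:50, 18:00–20:30, 21:40–21:50.
Yusuf → UTC: 04:00–07:30, 08:30–09:30, 12:50–13:40.
Viktor ∩ Mina: (none).
Viktor ∩ Mina ∩ Yusuf: (none).
Windows ≥ 40 min: (none).
That's 0 windows.

0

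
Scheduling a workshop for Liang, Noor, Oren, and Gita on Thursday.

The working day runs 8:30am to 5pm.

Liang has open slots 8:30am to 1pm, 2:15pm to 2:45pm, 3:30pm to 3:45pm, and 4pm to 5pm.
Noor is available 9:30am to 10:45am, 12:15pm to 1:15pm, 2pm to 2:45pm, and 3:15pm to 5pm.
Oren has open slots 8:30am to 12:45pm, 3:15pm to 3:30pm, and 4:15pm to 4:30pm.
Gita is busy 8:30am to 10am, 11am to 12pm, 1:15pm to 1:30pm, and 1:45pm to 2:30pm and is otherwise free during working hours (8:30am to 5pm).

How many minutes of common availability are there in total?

Gita free within 08:30–17:00: 10:00–11:00, 12:00–13:15, 13:30–13:45, 14:30–17:00.
Liang ∩ Noor: 09:30–10:45, 12:15–13:00, 14:15–14:45, 15:30–15:45, 16:00–17:00.
Liang ∩ Noor ∩ Oren: 09:30–10:45, 12:15–12:45, 16:15–16:30.
Liang ∩ Noor ∩ Oren ∩ Gita: 10:00–10:45, 12:15–12:45, 16:15–16:30.
Total common minutes: 45 + 30 + 15 = 90.

90 minutes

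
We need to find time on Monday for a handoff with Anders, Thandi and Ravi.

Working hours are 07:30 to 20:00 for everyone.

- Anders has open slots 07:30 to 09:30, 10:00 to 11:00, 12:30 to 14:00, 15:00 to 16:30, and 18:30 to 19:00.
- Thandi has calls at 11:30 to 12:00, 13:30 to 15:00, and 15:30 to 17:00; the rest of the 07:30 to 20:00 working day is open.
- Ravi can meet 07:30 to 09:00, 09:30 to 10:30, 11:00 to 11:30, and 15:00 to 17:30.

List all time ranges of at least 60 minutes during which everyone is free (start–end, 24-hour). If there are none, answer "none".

07:30–09:00

Thandi free within 07:30–20:00: 07:30–11:30, 12:00–13:30, 15:00–15:30, 17:00–20:00.
Anders ∩ Thandi: 07:30–09:30, 10:00–11:00, 12:30–13:30, 15:00–15:30, 18:30–19:00.
Anders ∩ Thandi ∩ Ravi: 07:30–09:00, 10:00–10:30, 15:00–15:30.
Windows ≥ 60 min: 07:30–09:00.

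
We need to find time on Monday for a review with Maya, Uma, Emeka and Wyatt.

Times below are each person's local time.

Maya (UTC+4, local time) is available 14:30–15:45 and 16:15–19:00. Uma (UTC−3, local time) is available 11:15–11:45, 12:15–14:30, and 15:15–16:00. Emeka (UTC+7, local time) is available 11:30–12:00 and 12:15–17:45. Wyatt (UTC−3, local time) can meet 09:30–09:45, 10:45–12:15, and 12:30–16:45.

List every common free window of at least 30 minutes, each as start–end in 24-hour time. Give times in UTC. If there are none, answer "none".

Maya → UTC: 10:30–11:45, 12:15–15:00.
Uma → UTC: 14:15–14:45, 15:15–17:30, 18:15–19:00.
Emeka → UTC: 04:30–05:00, 05:15–10:45.
Wyatt → UTC: 12:30–12:45, 13:45–15:15, 15:30–19:45.
Maya ∩ Uma: 14:15–14:45.
Maya ∩ Uma ∩ Emeka: (none).
Maya ∩ Uma ∩ Emeka ∩ Wyatt: (none).
Windows ≥ 30 min: (none).

none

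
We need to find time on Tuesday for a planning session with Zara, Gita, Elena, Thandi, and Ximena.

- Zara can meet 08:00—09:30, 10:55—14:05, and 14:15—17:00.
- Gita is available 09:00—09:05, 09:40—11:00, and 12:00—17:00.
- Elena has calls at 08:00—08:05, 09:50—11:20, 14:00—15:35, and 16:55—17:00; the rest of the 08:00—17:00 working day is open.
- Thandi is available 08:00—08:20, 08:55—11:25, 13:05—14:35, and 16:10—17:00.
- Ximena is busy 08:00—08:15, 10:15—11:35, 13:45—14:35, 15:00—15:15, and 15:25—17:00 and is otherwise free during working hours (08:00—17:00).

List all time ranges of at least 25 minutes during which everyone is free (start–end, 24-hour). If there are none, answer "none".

Elena free within 08:00–17:00: 08:05–09:50, 11:20–14:00, 15:35–16:55.
Ximena free within 08:00–17:00: 08:15–10:15, 11:35–13:45, 14:35–15:00, 15:15–15:25.
Zara ∩ Gita: 09:00–09:05, 10:55–11:00, 12:00–14:05, 14:15–17:00.
Zara ∩ Gita ∩ Elena: 09:00–09:05, 12:00–14:00, 15:35–16:55.
Zara ∩ Gita ∩ Elena ∩ Thandi: 09:00–09:05, 13:05–14:00, 16:10–16:55.
Zara ∩ Gita ∩ Elena ∩ Thandi ∩ Ximena: 09:00–09:05, 13:05–13:45.
Windows ≥ 25 min: 13:05–13:45.

13:05–13:45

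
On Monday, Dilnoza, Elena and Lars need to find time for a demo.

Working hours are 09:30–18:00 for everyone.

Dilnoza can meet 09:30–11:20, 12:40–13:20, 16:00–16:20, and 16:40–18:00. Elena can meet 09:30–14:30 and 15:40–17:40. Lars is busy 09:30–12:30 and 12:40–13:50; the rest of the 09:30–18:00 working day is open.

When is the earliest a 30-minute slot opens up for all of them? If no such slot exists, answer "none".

16:40

Lars free within 09:30–18:00: 12:30–12:40, 13:50–18:00.
Dilnoza ∩ Elena: 09:30–11:20, 12:40–13:20, 16:00–16:20, 16:40–17:40.
Dilnoza ∩ Elena ∩ Lars: 16:00–16:20, 16:40–17:40.
Windows ≥ 30 min: 16:40–17:40.
Earliest such window starts at 16:40.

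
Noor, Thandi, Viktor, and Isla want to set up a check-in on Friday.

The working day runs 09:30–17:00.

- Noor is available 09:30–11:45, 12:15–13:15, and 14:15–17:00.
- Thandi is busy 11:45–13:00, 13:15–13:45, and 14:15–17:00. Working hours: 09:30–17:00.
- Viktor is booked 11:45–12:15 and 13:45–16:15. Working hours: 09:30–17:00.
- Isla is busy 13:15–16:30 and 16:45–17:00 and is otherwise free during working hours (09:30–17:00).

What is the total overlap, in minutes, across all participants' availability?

Thandi free within 09:30–17:00: 09:30–11:45, 13:00–13:15, 13:45–14:15.
Viktor free within 09:30–17:00: 09:30–11:45, 12:15–13:45, 16:15–17:00.
Isla free within 09:30–17:00: 09:30–13:15, 16:30–16:45.
Noor ∩ Thandi: 09:30–11:45, 13:00–13:15.
Noor ∩ Thandi ∩ Viktor: 09:30–11:45, 13:00–13:15.
Noor ∩ Thandi ∩ Viktor ∩ Isla: 09:30–11:45, 13:00–13:15.
Total common minutes: 135 + 15 = 150.

150 minutes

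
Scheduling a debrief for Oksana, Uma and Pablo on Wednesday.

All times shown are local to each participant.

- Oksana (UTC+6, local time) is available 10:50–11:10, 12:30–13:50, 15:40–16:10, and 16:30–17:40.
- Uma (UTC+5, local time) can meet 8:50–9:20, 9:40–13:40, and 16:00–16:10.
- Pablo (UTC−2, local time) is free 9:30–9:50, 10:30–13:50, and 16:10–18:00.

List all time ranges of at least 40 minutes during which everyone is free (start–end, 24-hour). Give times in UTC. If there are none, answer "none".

Oksana → UTC: 04:50–05:10, 06:30–07:50, 09:40–10:10, 10:30–11:40.
Uma → UTC: 03:50–04:20, 04:40–08:40, 11:00–11:10.
Pablo → UTC: 11:30–11:50, 12:30–15:50, 18:10–20:00.
Oksana ∩ Uma: 04:50–05:10, 06:30–07:50, 11:00–11:10.
Oksana ∩ Uma ∩ Pablo: (none).
Windows ≥ 40 min: (none).

none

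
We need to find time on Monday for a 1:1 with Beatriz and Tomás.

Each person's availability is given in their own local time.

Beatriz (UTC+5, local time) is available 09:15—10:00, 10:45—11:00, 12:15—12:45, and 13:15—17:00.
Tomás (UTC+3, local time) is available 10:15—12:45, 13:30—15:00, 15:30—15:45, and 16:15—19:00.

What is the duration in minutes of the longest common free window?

90 minutes

Beatriz → UTC: 04:15–05:00, 05:45–06:00, 07:15–07:45, 08:15–12:00.
Tomás → UTC: 07:15–09:45, 10:30–12:00, 12:30–12:45, 13:15–16:00.
Beatriz ∩ Tomás: 07:15–07:45, 08:15–09:45, 10:30–12:00.
Common window lengths: 30, 90, 90 min; longest is 90.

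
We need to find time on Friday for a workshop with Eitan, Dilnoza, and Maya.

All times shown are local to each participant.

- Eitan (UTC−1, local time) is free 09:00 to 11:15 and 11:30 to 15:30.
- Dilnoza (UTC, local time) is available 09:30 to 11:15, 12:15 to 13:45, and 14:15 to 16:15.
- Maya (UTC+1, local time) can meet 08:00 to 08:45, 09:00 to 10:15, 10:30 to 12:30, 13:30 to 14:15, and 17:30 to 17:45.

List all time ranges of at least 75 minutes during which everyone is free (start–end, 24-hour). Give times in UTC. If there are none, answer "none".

10:00–11:15

Eitan → UTC: 10:00–12:15, 12:30–16:30.
Dilnoza → UTC: 09:30–11:15, 12:15–13:45, 14:15–16:15.
Maya → UTC: 07:00–07:45, 08:00–09:15, 09:30–11:30, 12:30–13:15, 16:30–16:45.
Eitan ∩ Dilnoza: 10:00–11:15, 12:30–13:45, 14:15–16:15.
Eitan ∩ Dilnoza ∩ Maya: 10:00–11:15, 12:30–13:15.
Windows ≥ 75 min: 10:00–11:15.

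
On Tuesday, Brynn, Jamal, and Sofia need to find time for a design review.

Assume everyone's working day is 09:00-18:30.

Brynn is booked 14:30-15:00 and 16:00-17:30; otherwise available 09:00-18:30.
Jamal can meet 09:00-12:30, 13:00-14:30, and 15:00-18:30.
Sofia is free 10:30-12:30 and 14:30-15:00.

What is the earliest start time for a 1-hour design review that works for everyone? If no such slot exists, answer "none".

Brynn free within 09:00–18:30: 09:00–14:30, 15:00–16:00, 17:30–18:30.
Brynn ∩ Jamal: 09:00–12:30, 13:00–14:30, 15:00–16:00, 17:30–18:30.
Brynn ∩ Jamal ∩ Sofia: 10:30–12:30.
Windows ≥ 60 min: 10:30–12:30.
Earliest such window starts at 10:30.

10:30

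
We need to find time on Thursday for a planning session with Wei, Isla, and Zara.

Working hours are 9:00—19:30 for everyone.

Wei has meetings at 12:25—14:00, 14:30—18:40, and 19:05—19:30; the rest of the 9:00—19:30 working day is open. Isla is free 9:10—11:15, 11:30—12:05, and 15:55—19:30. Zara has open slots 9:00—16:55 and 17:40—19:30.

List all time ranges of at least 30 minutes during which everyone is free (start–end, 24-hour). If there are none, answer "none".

Wei free within 09:00–19:30: 09:00–12:25, 14:00–14:30, 18:40–19:05.
Wei ∩ Isla: 09:10–11:15, 11:30–12:05, 18:40–19:05.
Wei ∩ Isla ∩ Zara: 09:10–11:15, 11:30–12:05, 18:40–19:05.
Windows ≥ 30 min: 09:10–11:15, 11:30–12:05.

09:10–11:15, 11:30–12:05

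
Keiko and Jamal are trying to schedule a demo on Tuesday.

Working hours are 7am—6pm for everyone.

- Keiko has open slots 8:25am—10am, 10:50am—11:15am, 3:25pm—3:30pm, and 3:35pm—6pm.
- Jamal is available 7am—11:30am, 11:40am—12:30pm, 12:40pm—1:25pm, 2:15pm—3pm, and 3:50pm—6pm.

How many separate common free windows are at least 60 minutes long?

Keiko ∩ Jamal: 08:25–10:00, 10:50–11:15, 15:50–18:00.
Windows ≥ 60 min: 08:25–10:00, 15:50–18:00.
That's 2 windows.

2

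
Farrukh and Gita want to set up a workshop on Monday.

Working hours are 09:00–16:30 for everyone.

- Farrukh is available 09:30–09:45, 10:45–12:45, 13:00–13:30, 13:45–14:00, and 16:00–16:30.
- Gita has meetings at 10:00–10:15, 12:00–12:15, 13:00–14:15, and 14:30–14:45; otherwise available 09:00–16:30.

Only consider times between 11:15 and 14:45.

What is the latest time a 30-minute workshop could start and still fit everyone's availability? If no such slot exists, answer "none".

Gita free within 09:00–16:30: 09:00–10:00, 10:15–12:00, 12:15–13:00, 14:15–14:30, 14:45–16:30.
Farrukh ∩ Gita: 09:30–09:45, 10:45–12:00, 12:15–12:45, 16:00–16:30.
Restricted to 11:15–14:45: 11:15–12:00, 12:15–12:45.
Windows ≥ 30 min: 11:15–12:00, 12:15–12:45.
Latest start in the last window 12:15–12:45 is 12:45 − 30 min = 12:15.

12:15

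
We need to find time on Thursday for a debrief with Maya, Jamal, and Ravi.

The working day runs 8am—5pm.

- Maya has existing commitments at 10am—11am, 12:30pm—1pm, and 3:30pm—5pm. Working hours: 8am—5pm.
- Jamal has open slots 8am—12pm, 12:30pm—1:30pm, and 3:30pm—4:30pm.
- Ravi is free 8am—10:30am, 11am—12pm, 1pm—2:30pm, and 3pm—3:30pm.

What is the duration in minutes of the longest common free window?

Maya free within 08:00–17:00: 08:00–10:00, 11:00–12:30, 13:00–15:30.
Maya ∩ Jamal: 08:00–10:00, 11:00–12:00, 13:00–13:30.
Maya ∩ Jamal ∩ Ravi: 08:00–10:00, 11:00–12:00, 13:00–13:30.
Common window lengths: 120, 60, 30 min; longest is 120.

120 minutes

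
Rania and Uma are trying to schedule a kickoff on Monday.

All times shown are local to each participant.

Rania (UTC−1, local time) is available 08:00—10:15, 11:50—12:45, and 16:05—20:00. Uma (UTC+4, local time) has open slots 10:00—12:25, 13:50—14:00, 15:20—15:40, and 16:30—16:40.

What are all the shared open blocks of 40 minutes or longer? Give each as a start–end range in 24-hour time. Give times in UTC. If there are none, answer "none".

none

Rania → UTC: 09:00–11:15, 12:50–13:45, 17:05–21:00.
Uma → UTC: 06:00–08:25, 09:50–10:00, 11:20–11:40, 12:30–12:40.
Rania ∩ Uma: 09:50–10:00.
Windows ≥ 40 min: (none).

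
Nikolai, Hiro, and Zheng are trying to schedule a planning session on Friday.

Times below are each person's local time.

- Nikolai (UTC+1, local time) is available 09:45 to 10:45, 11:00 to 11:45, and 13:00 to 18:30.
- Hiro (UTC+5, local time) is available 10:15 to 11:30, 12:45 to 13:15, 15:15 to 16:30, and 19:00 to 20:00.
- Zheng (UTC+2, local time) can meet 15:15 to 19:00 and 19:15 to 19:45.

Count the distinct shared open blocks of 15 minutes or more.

1

Nikolai → UTC: 08:45–09:45, 10:00–10:45, 12:00–17:30.
Hiro → UTC: 05:15–06:30, 07:45–08:15, 10:15–11:30, 14:00–15:00.
Zheng → UTC: 13:15–17:00, 17:15–17:45.
Nikolai ∩ Hiro: 10:15–10:45, 14:00–15:00.
Nikolai ∩ Hiro ∩ Zheng: 14:00–15:00.
Windows ≥ 15 min: 14:00–15:00.
That's 1 window.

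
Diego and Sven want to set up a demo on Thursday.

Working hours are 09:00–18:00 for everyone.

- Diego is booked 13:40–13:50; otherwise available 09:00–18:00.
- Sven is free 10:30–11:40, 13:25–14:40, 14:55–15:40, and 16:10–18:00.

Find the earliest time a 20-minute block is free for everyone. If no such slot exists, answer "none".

10:30

Diego free within 09:00–18:00: 09:00–13:40, 13:50–18:00.
Diego ∩ Sven: 10:30–11:40, 13:25–13:40, 13:50–14:40, 14:55–15:40, 16:10–18:00.
Windows ≥ 20 min: 10:30–11:40, 13:50–14:40, 14:55–15:40, 16:10–18:00.
Earliest such window starts at 10:30.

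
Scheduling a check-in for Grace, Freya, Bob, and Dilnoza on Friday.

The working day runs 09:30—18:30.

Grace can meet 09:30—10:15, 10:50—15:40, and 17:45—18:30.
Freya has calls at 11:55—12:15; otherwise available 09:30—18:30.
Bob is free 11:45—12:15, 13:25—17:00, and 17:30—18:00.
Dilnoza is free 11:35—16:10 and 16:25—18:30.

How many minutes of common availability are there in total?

Freya free within 09:30–18:30: 09:30–11:55, 12:15–18:30.
Grace ∩ Freya: 09:30–10:15, 10:50–11:55, 12:15–15:40, 17:45–18:30.
Grace ∩ Freya ∩ Bob: 11:45–11:55, 13:25–15:40, 17:45–18:00.
Grace ∩ Freya ∩ Bob ∩ Dilnoza: 11:45–11:55, 13:25–15:40, 17:45–18:00.
Total common minutes: 10 + 135 + 15 = 160.

160 minutes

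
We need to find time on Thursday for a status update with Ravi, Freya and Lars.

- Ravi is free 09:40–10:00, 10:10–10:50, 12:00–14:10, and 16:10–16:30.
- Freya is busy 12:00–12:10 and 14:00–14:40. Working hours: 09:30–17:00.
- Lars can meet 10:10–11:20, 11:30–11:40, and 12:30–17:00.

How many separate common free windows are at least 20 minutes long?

Freya free within 09:30–17:00: 09:30–12:00, 12:10–14:00, 14:40–17:00.
Ravi ∩ Freya: 09:40–10:00, 10:10–10:50, 12:10–14:00, 16:10–16:30.
Ravi ∩ Freya ∩ Lars: 10:10–10:50, 12:30–14:00, 16:10–16:30.
Windows ≥ 20 min: 10:10–10:50, 12:30–14:00, 16:10–16:30.
That's 3 windows.

3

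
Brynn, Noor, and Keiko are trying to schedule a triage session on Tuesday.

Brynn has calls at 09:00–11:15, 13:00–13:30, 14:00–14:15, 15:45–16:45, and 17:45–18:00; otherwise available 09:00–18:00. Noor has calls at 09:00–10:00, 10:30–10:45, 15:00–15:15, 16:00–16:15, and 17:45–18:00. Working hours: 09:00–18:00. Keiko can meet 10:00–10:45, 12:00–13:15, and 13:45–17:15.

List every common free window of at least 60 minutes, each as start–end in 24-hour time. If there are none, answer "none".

Brynn free within 09:00–18:00: 11:15–13:00, 13:30–14:00, 14:15–15:45, 16:45–17:45.
Noor free within 09:00–18:00: 10:00–10:30, 10:45–15:00, 15:15–16:00, 16:15–17:45.
Brynn ∩ Noor: 11:15–13:00, 13:30–14:00, 14:15–15:00, 15:15–15:45, 16:45–17:45.
Brynn ∩ Noor ∩ Keiko: 12:00–13:00, 13:45–14:00, 14:15–15:00, 15:15–15:45, 16:45–17:15.
Windows ≥ 60 min: 12:00–13:00.

12:00–13:00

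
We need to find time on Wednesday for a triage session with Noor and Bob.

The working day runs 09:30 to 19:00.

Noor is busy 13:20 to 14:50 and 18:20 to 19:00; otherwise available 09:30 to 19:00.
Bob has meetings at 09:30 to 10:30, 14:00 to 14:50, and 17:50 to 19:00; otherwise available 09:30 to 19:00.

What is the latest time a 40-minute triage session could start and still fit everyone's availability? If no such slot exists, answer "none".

17:10

Noor free within 09:30–19:00: 09:30–13:20, 14:50–18:20.
Bob free within 09:30–19:00: 10:30–14:00, 14:50–17:50.
Noor ∩ Bob: 10:30–13:20, 14:50–17:50.
Windows ≥ 40 min: 10:30–13:20, 14:50–17:50.
Latest start in the last window 14:50–17:50 is 17:50 − 40 min = 17:10.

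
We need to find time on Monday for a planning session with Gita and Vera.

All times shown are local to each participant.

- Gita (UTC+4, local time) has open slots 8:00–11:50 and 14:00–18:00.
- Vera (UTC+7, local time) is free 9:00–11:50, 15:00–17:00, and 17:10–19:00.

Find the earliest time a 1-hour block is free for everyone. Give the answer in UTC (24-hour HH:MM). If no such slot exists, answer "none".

Gita → UTC: 04:00–07:50, 10:00–14:00.
Vera → UTC: 02:00–04:50, 08:00–10:00, 10:10–12:00.
Gita ∩ Vera: 04:00–04:50, 10:10–12:00.
Windows ≥ 60 min: 10:10–12:00.
Earliest such window starts at 10:10.

10:10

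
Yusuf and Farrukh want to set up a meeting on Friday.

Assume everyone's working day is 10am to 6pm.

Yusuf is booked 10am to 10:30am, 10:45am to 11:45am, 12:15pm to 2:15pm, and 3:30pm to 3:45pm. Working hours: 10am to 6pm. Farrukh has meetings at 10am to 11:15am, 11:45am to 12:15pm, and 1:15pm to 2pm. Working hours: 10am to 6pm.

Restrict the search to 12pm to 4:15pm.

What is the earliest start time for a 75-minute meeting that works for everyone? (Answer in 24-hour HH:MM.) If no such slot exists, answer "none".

14:15

Yusuf free within 10:00–18:00: 10:30–10:45, 11:45–12:15, 14:15–15:30, 15:45–18:00.
Farrukh free within 10:00–18:00: 11:15–11:45, 12:15–13:15, 14:00–18:00.
Yusuf ∩ Farrukh: 14:15–15:30, 15:45–18:00.
Restricted to 12:00–16:15: 14:15–15:30, 15:45–16:15.
Windows ≥ 75 min: 14:15–15:30.
Earliest such window starts at 14:15.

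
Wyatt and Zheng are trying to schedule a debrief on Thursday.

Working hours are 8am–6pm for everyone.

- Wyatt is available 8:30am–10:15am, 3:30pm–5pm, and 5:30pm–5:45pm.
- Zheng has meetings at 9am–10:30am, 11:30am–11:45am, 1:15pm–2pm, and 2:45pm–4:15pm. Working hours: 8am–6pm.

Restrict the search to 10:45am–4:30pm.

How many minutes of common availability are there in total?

15 minutes

Zheng free within 08:00–18:00: 08:00–09:00, 10:30–11:30, 11:45–13:15, 14:00–14:45, 16:15–18:00.
Wyatt ∩ Zheng: 08:30–09:00, 16:15–17:00, 17:30–17:45.
Restricted to 10:45–16:30: 16:15–16:30.
Total common minutes: 15.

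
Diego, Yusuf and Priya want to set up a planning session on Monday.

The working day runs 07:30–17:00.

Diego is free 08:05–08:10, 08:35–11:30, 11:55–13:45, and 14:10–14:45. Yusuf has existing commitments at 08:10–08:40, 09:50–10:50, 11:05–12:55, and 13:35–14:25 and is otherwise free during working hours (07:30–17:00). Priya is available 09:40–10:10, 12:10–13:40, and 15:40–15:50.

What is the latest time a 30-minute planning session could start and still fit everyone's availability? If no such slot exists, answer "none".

13:05

Yusuf free within 07:30–17:00: 07:30–08:10, 08:40–09:50, 10:50–11:05, 12:55–13:35, 14:25–17:00.
Diego ∩ Yusuf: 08:05–08:10, 08:40–09:50, 10:50–11:05, 12:55–13:35, 14:25–14:45.
Diego ∩ Yusuf ∩ Priya: 09:40–09:50, 12:55–13:35.
Windows ≥ 30 min: 12:55–13:35.
Latest start in the last window 12:55–13:35 is 13:35 − 30 min = 13:05.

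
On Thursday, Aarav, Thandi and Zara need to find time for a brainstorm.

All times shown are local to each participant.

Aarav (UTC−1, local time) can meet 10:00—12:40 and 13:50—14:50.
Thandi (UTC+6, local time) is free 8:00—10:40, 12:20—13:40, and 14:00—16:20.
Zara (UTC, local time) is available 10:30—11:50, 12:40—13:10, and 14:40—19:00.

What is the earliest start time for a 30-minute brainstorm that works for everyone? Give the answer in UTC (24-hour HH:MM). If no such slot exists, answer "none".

none

Aarav → UTC: 11:00–13:40, 14:50–15:50.
Thandi → UTC: 02:00–04:40, 06:20–07:40, 08:00–10:20.
Zara → UTC: 10:30–11:50, 12:40–13:10, 14:40–19:00.
Aarav ∩ Thandi: (none).
Aarav ∩ Thandi ∩ Zara: (none).
Windows ≥ 30 min: (none).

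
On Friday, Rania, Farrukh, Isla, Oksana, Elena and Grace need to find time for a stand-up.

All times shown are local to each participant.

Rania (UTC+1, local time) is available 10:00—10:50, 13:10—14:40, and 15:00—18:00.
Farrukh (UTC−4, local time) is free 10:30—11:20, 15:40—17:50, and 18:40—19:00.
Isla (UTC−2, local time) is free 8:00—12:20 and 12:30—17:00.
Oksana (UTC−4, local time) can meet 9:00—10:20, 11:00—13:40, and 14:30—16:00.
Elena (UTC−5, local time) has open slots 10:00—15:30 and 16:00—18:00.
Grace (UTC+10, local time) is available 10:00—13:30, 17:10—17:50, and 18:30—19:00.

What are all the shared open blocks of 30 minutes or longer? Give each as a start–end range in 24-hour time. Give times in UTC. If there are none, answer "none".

Rania → UTC: 09:00–09:50, 12:10–13:40, 14:00–17:00.
Farrukh → UTC: 14:30–15:20, 19:40–21:50, 22:40–23:00.
Isla → UTC: 10:00–14:20, 14:30–19:00.
Oksana → UTC: 13:00–14:20, 15:00–17:40, 18:30–20:00.
Elena → UTC: 15:00–20:30, 21:00–23:00.
Grace → UTC: 00:00–03:30, 07:10–07:50, 08:30–09:00.
Rania ∩ Farrukh: 14:30–15:20.
Rania ∩ Farrukh ∩ Isla: 14:30–15:20.
Rania ∩ Farrukh ∩ Isla ∩ Oksana: 15:00–15:20.
Rania ∩ Farrukh ∩ Isla ∩ Oksana ∩ Elena: 15:00–15:20.
Rania ∩ Farrukh ∩ Isla ∩ Oksana ∩ Elena ∩ Grace: (none).
Windows ≥ 30 min: (none).

none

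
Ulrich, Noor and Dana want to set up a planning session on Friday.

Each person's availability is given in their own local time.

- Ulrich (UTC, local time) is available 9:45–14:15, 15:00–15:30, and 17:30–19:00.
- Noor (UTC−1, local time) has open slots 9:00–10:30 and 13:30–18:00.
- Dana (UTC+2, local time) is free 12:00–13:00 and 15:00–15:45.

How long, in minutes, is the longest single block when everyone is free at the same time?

Ulrich → UTC: 09:45–14:15, 15:00–15:30, 17:30–19:00.
Noor → UTC: 10:00–11:30, 14:30–19:00.
Dana → UTC: 10:00–11:00, 13:00–13:45.
Ulrich ∩ Noor: 10:00–11:30, 15:00–15:30, 17:30–19:00.
Ulrich ∩ Noor ∩ Dana: 10:00–11:00.
Single common window of 60 minutes.

60 minutes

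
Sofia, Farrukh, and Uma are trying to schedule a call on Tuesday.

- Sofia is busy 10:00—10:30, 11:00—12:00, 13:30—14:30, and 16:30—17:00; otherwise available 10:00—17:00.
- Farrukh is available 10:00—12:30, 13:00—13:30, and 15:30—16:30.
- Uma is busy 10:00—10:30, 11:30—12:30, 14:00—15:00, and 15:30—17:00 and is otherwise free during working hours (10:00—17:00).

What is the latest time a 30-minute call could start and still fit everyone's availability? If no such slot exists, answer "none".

Sofia free within 10:00–17:00: 10:30–11:00, 12:00–13:30, 14:30–16:30.
Uma free within 10:00–17:00: 10:30–11:30, 12:30–14:00, 15:00–15:30.
Sofia ∩ Farrukh: 10:30–11:00, 12:00–12:30, 13:00–13:30, 15:30–16:30.
Sofia ∩ Farrukh ∩ Uma: 10:30–11:00, 13:00–13:30.
Windows ≥ 30 min: 10:30–11:00, 13:00–13:30.
Latest start in the last window 13:00–13:30 is 13:30 − 30 min = 13:00.

13:00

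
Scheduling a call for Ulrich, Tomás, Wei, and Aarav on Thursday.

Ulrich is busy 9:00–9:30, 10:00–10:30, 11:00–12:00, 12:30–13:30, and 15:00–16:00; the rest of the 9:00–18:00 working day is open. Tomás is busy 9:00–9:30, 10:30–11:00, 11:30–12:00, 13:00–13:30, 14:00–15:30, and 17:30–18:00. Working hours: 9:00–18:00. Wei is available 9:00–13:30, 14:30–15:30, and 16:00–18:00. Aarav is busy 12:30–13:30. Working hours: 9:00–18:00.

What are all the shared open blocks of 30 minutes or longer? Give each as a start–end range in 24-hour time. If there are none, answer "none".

09:30–10:00, 12:00–12:30, 16:00–17:30

Ulrich free within 09:00–18:00: 09:30–10:00, 10:30–11:00, 12:00–12:30, 13:30–15:00, 16:00–18:00.
Tomás free within 09:00–18:00: 09:30–10:30, 11:00–11:30, 12:00–13:00, 13:30–14:00, 15:30–17:30.
Aarav free within 09:00–18:00: 09:00–12:30, 13:30–18:00.
Ulrich ∩ Tomás: 09:30–10:00, 12:00–12:30, 13:30–14:00, 16:00–17:30.
Ulrich ∩ Tomás ∩ Wei: 09:30–10:00, 12:00–12:30, 16:00–17:30.
Ulrich ∩ Tomás ∩ Wei ∩ Aarav: 09:30–10:00, 12:00–12:30, 16:00–17:30.
Windows ≥ 30 min: 09:30–10:00, 12:00–12:30, 16:00–17:30.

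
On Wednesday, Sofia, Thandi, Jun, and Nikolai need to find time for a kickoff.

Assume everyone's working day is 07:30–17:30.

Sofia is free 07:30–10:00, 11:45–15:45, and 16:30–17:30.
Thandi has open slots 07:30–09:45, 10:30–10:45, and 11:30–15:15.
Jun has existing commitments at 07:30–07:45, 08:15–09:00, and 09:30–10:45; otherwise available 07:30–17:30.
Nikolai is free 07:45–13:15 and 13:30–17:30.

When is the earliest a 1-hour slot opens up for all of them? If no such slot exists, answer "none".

11:45

Jun free within 07:30–17:30: 07:45–08:15, 09:00–09:30, 10:45–17:30.
Sofia ∩ Thandi: 07:30–09:45, 11:45–15:15.
Sofia ∩ Thandi ∩ Jun: 07:45–08:15, 09:00–09:30, 11:45–15:15.
Sofia ∩ Thandi ∩ Jun ∩ Nikolai: 07:45–08:15, 09:00–09:30, 11:45–13:15, 13:30–15:15.
Windows ≥ 60 min: 11:45–13:15, 13:30–15:15.
Earliest such window starts at 11:45.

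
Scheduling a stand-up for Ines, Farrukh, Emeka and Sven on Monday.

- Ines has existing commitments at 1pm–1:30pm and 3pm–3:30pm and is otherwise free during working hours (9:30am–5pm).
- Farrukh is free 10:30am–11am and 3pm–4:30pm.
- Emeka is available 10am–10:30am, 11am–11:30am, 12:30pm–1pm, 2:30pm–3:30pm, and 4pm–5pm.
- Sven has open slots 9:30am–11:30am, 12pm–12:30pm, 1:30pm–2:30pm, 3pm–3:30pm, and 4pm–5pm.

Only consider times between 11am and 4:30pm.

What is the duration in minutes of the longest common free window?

Ines free within 09:30–17:00: 09:30–13:00, 13:30–15:00, 15:30–17:00.
Ines ∩ Farrukh: 10:30–11:00, 15:30–16:30.
Ines ∩ Farrukh ∩ Emeka: 16:00–16:30.
Ines ∩ Farrukh ∩ Emeka ∩ Sven: 16:00–16:30.
Restricted to 11:00–16:30: 16:00–16:30.
Single common window of 30 minutes.

30 minutes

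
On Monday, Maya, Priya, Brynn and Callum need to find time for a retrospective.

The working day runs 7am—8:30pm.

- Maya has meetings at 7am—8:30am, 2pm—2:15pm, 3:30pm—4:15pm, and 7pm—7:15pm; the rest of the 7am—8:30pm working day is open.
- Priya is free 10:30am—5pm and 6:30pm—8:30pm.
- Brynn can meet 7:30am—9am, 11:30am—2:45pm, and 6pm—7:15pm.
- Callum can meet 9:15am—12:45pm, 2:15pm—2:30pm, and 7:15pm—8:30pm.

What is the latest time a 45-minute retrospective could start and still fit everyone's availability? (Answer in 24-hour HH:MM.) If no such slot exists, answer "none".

12:00

Maya free within 07:00–20:30: 08:30–14:00, 14:15–15:30, 16:15–19:00, 19:15–20:30.
Maya ∩ Priya: 10:30–14:00, 14:15–15:30, 16:15–17:00, 18:30–19:00, 19:15–20:30.
Maya ∩ Priya ∩ Brynn: 11:30–14:00, 14:15–14:45, 18:30–19:00.
Maya ∩ Priya ∩ Brynn ∩ Callum: 11:30–12:45, 14:15–14:30.
Windows ≥ 45 min: 11:30–12:45.
Latest start in the last window 11:30–12:45 is 12:45 − 45 min = 12:00.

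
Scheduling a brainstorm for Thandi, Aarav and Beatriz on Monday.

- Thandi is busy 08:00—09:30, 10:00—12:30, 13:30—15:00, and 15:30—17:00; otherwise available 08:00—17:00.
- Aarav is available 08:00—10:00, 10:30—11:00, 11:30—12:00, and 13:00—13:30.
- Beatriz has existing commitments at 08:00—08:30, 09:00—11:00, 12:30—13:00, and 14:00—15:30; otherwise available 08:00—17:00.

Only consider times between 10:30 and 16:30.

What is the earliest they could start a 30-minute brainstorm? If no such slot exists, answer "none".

13:00

Thandi free within 08:00–17:00: 09:30–10:00, 12:30–13:30, 15:00–15:30.
Beatriz free within 08:00–17:00: 08:30–09:00, 11:00–12:30, 13:00–14:00, 15:30–17:00.
Thandi ∩ Aarav: 09:30–10:00, 13:00–13:30.
Thandi ∩ Aarav ∩ Beatriz: 13:00–13:30.
Restricted to 10:30–16:30: 13:00–13:30.
Windows ≥ 30 min: 13:00–13:30.
Earliest such window starts at 13:00.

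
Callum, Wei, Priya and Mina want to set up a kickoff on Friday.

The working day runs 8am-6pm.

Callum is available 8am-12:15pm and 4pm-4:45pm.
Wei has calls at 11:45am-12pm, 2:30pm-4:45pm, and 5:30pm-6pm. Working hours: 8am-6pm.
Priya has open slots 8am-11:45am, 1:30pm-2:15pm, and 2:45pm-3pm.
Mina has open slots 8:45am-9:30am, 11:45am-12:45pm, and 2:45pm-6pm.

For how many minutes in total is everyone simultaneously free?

Wei free within 08:00–18:00: 08:00–11:45, 12:00–14:30, 16:45–17:30.
Callum ∩ Wei: 08:00–11:45, 12:00–12:15.
Callum ∩ Wei ∩ Priya: 08:00–11:45.
Callum ∩ Wei ∩ Priya ∩ Mina: 08:45–09:30.
Total common minutes: 45.

45 minutes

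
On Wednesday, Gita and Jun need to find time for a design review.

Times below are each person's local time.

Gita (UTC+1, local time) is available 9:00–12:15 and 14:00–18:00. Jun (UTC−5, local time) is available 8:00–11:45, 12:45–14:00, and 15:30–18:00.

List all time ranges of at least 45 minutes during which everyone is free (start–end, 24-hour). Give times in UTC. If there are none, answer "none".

13:00–16:45

Gita → UTC: 08:00–11:15, 13:00–17:00.
Jun → UTC: 13:00–16:45, 17:45–19:00, 20:30–23:00.
Gita ∩ Jun: 13:00–16:45.
Windows ≥ 45 min: 13:00–16:45.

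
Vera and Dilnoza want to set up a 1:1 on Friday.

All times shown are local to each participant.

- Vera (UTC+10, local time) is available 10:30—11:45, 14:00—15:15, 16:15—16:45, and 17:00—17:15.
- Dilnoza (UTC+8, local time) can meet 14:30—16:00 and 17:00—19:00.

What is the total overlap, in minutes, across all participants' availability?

30 minutes

Vera → UTC: 00:30–01:45, 04:00–05:15, 06:15–06:45, 07:00–07:15.
Dilnoza → UTC: 06:30–08:00, 09:00–11:00.
Vera ∩ Dilnoza: 06:30–06:45, 07:00–07:15.
Total common minutes: 15 + 15 = 30.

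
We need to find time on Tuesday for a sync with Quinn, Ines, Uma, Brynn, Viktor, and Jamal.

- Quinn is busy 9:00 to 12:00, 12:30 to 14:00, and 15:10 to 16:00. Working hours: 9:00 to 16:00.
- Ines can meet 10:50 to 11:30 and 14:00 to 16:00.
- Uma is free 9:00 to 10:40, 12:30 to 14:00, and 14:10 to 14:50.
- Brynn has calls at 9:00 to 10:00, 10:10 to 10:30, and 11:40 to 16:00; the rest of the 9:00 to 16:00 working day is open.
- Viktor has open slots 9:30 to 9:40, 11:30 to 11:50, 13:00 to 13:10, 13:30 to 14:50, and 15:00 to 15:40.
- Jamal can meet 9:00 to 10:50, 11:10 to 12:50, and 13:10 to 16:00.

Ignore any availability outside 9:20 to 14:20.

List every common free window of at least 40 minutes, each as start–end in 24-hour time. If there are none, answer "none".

none

Quinn free within 09:00–16:00: 12:00–12:30, 14:00–15:10.
Brynn free within 09:00–16:00: 10:00–10:10, 10:30–11:40.
Quinn ∩ Ines: 14:00–15:10.
Quinn ∩ Ines ∩ Uma: 14:10–14:50.
Quinn ∩ Ines ∩ Uma ∩ Brynn: (none).
Quinn ∩ Ines ∩ Uma ∩ Brynn ∩ Viktor: (none).
Quinn ∩ Ines ∩ Uma ∩ Brynn ∩ Viktor ∩ Jamal: (none).
Restricted to 09:20–14:20: (none).
Windows ≥ 40 min: (none).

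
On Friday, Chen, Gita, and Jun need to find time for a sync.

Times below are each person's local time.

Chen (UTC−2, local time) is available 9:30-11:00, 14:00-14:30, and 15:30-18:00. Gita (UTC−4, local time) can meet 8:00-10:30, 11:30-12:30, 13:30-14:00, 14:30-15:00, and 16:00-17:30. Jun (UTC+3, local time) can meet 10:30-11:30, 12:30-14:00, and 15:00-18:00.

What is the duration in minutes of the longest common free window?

60 minutes

Chen → UTC: 11:30–13:00, 16:00–16:30, 17:30–20:00.
Gita → UTC: 12:00–14:30, 15:30–16:30, 17:30–18:00, 18:30–19:00, 20:00–21:30.
Jun → UTC: 07:30–08:30, 09:30–11:00, 12:00–15:00.
Chen ∩ Gita: 12:00–13:00, 16:00–16:30, 17:30–18:00, 18:30–19:00.
Chen ∩ Gita ∩ Jun: 12:00–13:00.
Single common window of 60 minutes.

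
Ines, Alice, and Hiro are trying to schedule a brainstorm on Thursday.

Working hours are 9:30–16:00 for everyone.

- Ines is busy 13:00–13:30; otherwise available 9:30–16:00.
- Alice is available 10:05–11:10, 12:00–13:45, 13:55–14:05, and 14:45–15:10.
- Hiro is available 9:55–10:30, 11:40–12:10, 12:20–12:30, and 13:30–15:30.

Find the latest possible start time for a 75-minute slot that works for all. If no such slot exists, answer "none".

Ines free within 09:30–16:00: 09:30–13:00, 13:30–16:00.
Ines ∩ Alice: 10:05–11:10, 12:00–13:00, 13:30–13:45, 13:55–14:05, 14:45–15:10.
Ines ∩ Alice ∩ Hiro: 10:05–10:30, 12:00–12:10, 12:20–12:30, 13:30–13:45, 13:55–14:05, 14:45–15:10.
Windows ≥ 75 min: (none).

none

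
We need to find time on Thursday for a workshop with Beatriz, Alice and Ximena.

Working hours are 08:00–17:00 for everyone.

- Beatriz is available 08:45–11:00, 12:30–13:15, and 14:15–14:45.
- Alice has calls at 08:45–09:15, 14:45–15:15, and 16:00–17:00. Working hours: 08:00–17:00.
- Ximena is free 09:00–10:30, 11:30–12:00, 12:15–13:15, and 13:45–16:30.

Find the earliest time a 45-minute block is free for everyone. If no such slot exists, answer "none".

Alice free within 08:00–17:00: 08:00–08:45, 09:15–14:45, 15:15–16:00.
Beatriz ∩ Alice: 09:15–11:00, 12:30–13:15, 14:15–14:45.
Beatriz ∩ Alice ∩ Ximena: 09:15–10:30, 12:30–13:15, 14:15–14:45.
Windows ≥ 45 min: 09:15–10:30, 12:30–13:15.
Earliest such window starts at 09:15.

09:15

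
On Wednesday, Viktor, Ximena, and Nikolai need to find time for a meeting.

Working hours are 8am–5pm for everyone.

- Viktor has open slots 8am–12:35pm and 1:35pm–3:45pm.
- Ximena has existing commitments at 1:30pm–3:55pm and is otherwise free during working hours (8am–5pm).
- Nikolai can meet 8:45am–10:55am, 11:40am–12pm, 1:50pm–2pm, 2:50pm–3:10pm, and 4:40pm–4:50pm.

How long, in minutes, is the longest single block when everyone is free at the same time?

Ximena free within 08:00–17:00: 08:00–13:30, 15:55–17:00.
Viktor ∩ Ximena: 08:00–12:35.
Viktor ∩ Ximena ∩ Nikolai: 08:45–10:55, 11:40–12:00.
Common window lengths: 130, 20 min; longest is 130.

130 minutes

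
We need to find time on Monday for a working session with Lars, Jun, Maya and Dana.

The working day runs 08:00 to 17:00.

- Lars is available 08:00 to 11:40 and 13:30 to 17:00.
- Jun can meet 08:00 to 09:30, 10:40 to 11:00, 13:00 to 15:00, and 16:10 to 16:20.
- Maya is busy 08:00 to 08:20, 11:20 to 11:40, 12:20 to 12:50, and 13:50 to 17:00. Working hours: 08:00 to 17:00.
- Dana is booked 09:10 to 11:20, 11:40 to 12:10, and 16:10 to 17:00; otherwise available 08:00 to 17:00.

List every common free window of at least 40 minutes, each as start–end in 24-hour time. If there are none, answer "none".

Maya free within 08:00–17:00: 08:20–11:20, 11:40–12:20, 12:50–13:50.
Dana free within 08:00–17:00: 08:00–09:10, 11:20–11:40, 12:10–16:10.
Lars ∩ Jun: 08:00–09:30, 10:40–11:00, 13:30–15:00, 16:10–16:20.
Lars ∩ Jun ∩ Maya: 08:20–09:30, 10:40–11:00, 13:30–13:50.
Lars ∩ Jun ∩ Maya ∩ Dana: 08:20–09:10, 13:30–13:50.
Windows ≥ 40 min: 08:20–09:10.

08:20–09:10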